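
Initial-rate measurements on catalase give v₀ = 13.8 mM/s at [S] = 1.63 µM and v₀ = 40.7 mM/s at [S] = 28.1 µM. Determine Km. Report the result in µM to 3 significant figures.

From v = Vmax[S]/(Km+[S]), each point gives Vmax = v(Km+[S])/[S].
Equating: 13.8(Km+1.63)/1.63 = 40.7(Km+28.1)/28.1.
8.466·Km + 13.8 = 1.448·Km + 40.7, so (8.466 − 1.448)·Km = 40.7 − 13.8.
Km = 26.90/7.018 = 3.83 µM; then Vmax = 13.8(3.83+1.63)/1.63 = 46.3 mM/s.

3.83 µM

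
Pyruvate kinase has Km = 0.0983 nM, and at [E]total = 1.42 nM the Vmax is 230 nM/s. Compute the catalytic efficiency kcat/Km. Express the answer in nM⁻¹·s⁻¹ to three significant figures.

1650 nM⁻¹·s⁻¹

kcat = Vmax/[E]total = 230/1.42 = 162 s⁻¹.
kcat/Km = 162/0.0983 = 1650 nM⁻¹·s⁻¹.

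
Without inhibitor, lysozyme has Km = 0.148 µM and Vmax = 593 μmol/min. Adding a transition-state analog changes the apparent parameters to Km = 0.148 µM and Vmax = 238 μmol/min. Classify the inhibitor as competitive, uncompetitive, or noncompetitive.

Vmax decreases (593 → 238 μmol/min) while Km is unchanged — pure noncompetitive inhibition.

noncompetitive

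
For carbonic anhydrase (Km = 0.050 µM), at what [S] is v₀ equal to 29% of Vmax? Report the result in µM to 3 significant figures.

0.0204 µM

v/Vmax = [S]/(Km+[S]) = 0.29, so [S] = Km·0.29/(1 − 0.29) = 0.050 × 0.4085.
[S] = 0.0204 µM.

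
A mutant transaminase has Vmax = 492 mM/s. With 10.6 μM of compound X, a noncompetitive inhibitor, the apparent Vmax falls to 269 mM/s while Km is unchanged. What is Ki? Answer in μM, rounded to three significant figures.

12.8 μM

Noncompetitive: Vmax,app = Vmax/α with α = 1 + [I]/Ki.
α = Vmax/Vmax,app = 492/269 = 1.829.
Since α = 1 + [I]/Ki, [I]/Ki = 1.829 − 1 = 0.8290 and Ki = 10.6/0.8290 = 12.8 μM.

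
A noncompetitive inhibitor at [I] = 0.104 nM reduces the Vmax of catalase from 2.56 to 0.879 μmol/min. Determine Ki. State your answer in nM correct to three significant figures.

Noncompetitive: Vmax,app = Vmax/α with α = 1 + [I]/Ki.
α = Vmax/Vmax,app = 2.56/0.879 = 2.912.
Since α = 1 + [I]/Ki, [I]/Ki = 2.912 − 1 = 1.912 and Ki = 0.104/1.912 = 0.0544 nM.

0.0544 nM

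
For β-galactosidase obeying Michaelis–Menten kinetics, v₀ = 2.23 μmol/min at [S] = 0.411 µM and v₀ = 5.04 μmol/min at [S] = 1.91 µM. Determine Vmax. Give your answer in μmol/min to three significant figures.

7.70 μmol/min

From v = Vmax[S]/(Km+[S]), each point gives Vmax = v(Km+[S])/[S].
Equating: 2.23(Km+0.411)/0.411 = 5.04(Km+1.91)/1.91.
5.426·Km + 2.23 = 2.639·Km + 5.04, so (5.426 − 2.639)·Km = 5.04 − 2.23.
Km = 2.810/2.787 = 1.01 µM; then Vmax = 2.23(1.01+0.411)/0.411 = 7.70 μmol/min.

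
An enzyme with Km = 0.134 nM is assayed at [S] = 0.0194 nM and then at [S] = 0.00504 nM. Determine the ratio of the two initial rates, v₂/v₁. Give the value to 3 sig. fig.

Since Vmax cancels, v₂/v₁ = [S]₂(Km+[S]₁) / [S]₁(Km+[S]₂).
= 0.00504×(0.134+0.0194) / (0.0194×(0.134+0.00504)) = 0.0007731/0.002697 = 0.287.

0.287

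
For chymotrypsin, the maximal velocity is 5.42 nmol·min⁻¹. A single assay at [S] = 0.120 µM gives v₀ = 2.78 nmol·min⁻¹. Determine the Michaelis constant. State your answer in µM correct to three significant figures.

v/Vmax = 2.78/5.42 = 0.5129 = [S]/(Km+[S]).
So Km + [S] = [S]/0.5129 = 0.2340 µM, giving Km = 0.2340 − 0.120 = 0.114 µM.

0.114 µM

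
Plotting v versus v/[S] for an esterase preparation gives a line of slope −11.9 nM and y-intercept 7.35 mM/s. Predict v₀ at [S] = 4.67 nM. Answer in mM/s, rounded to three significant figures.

2.07 mM/s

In the Eadie–Hofstee form v = Vmax − Km·(v/[S]), the slope is −Km and the intercept is Vmax, so Km = 11.9 nM and Vmax = 7.35 mM/s.
v = 7.35 × 4.67/(11.9 + 4.67) = 2.07 mM/s.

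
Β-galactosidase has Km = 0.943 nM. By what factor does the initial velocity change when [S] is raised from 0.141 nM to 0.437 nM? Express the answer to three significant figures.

Since Vmax cancels, v₂/v₁ = [S]₂(Km+[S]₁) / [S]₁(Km+[S]₂).
= 0.437×(0.943+0.141) / (0.141×(0.943+0.437)) = 0.4737/0.1946 = 2.43.

2.43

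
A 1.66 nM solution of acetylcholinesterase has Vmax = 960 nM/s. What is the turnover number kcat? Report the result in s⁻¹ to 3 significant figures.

578 s⁻¹

kcat = Vmax/[E]total = 960 nM/s / 1.66 nM = 578 s⁻¹.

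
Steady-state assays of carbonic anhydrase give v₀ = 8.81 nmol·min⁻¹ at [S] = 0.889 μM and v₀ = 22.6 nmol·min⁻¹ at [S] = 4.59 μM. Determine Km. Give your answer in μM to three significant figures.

2.77 μM

In reciprocal form, 1/v = (Km/Vmax)·(1/[S]) + 1/Vmax. The two points give (1/[S], 1/v) = (1.125, 0.1135) and (0.2179, 0.04425).
Slope = (0.1135 − 0.04425)/(1.125 − 0.2179) = 0.07636; intercept = 0.1135 − 0.07636×1.125 = 0.02761.
Vmax = 1/intercept = 36.2 nmol·min⁻¹; Km = slope × Vmax = 0.07636 × 36.2 = 2.77 μM.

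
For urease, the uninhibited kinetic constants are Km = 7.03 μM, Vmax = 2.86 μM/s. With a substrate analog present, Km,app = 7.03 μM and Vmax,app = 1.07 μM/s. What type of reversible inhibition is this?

noncompetitive

Vmax decreases (2.86 → 1.07 μM/s) while Km is unchanged — pure noncompetitive inhibition.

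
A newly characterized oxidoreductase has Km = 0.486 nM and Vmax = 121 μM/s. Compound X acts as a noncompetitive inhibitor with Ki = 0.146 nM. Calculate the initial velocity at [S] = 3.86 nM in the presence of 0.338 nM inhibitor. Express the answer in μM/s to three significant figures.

32.4 μM/s

With α = 1 + [I]/Ki = 1 + 0.338/0.146 = 3.315, the noncompetitive rate law is v = (Vmax/α)·[S] / (Km + [S]).
v = (121/3.315)×3.86 / (0.486 + 3.86) = 140.9/4.346 = 32.4 μM/s.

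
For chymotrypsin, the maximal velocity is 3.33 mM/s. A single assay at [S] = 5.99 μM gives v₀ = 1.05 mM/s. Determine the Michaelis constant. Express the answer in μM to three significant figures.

13.0 μM

v/Vmax = 1.05/3.33 = 0.3153 = [S]/(Km+[S]).
So Km + [S] = [S]/0.3153 = 19.00 μM, giving Km = 19.00 − 5.99 = 13.0 μM.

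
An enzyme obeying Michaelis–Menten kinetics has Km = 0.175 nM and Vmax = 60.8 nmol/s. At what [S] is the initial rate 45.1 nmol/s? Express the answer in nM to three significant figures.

0.503 nM

Rearranging v = Vmax[S]/(Km+[S]) gives [S] = Km·v/(Vmax − v).
[S] = 0.175 × 45.1 / (60.8 − 45.1) = 7.892/15.70 = 0.503 nM.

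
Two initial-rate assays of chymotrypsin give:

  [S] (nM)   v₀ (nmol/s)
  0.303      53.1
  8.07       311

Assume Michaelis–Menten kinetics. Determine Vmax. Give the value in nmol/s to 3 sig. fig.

384 nmol/s

In reciprocal form, 1/v = (Km/Vmax)·(1/[S]) + 1/Vmax. The two points give (1/[S], 1/v) = (3.300, 0.01883) and (0.1239, 0.003215).
Slope = (0.01883 − 0.003215)/(3.300 − 0.1239) = 0.004917; intercept = 0.01883 − 0.004917×3.300 = 0.002606.
Vmax = 1/intercept = 384 nmol/s; Km = slope × Vmax = 0.004917 × 384 = 1.89 nM.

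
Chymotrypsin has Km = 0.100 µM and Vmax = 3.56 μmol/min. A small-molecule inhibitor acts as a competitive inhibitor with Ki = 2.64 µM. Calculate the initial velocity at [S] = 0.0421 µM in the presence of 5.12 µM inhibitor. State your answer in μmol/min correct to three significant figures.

α = 1 + [I]/Ki = 1 + 5.12/2.64 = 2.939.
For a competitive inhibitor, Vmax is unchanged and the apparent Km becomes α·Km: Km,app = 0.294 µM, Vmax,app = 3.56 μmol/min.
v = Vmax,app·[S]/(Km,app + [S]) = 3.56 × 0.0421/(0.294 + 0.0421) = 0.446 μmol/min.

0.446 μmol/min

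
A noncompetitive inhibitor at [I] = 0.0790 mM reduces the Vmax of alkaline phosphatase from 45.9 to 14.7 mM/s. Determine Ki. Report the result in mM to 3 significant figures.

0.0372 mM

Noncompetitive: Vmax,app = Vmax/α with α = 1 + [I]/Ki.
α = Vmax/Vmax,app = 45.9/14.7 = 3.122.
Since α = 1 + [I]/Ki, [I]/Ki = 3.122 − 1 = 2.122 and Ki = 0.0790/2.122 = 0.0372 mM.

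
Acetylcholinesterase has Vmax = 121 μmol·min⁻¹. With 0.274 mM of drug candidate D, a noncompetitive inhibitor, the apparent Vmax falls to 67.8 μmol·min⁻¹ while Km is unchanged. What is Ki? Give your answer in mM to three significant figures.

0.349 mM

Noncompetitive: Vmax,app = Vmax/α with α = 1 + [I]/Ki.
α = Vmax/Vmax,app = 121/67.8 = 1.785.
Ki = [I]/(α − 1) = 0.274/0.7847 = 0.349 mM.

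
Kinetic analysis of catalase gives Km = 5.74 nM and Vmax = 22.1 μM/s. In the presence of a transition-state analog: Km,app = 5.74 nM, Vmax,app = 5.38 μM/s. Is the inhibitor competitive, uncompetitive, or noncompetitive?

noncompetitive

Vmax decreases (22.1 → 5.38 μM/s) while Km is unchanged — pure noncompetitive inhibition.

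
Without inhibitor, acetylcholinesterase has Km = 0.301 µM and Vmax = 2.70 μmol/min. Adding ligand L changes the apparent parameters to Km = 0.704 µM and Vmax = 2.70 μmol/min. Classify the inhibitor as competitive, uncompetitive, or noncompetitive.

Km increases (0.301 → 0.704 µM) while Vmax is unchanged — the hallmark of competitive inhibition.

competitive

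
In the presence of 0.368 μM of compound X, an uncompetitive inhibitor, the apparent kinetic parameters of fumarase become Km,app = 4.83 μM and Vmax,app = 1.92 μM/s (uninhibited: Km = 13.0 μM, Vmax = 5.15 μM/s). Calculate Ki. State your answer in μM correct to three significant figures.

0.219 μM

Uncompetitive: Vmax,app = Vmax/α (and Km,app = Km/α) with α = 1 + [I]/Ki.
α = Vmax/Vmax,app = 5.15/1.92 = 2.682.
Ki = [I]/(α − 1) = 0.368/1.682 = 0.219 μM.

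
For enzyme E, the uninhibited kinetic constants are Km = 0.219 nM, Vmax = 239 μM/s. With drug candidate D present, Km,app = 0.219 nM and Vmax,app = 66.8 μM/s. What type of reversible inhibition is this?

Vmax decreases (239 → 66.8 μM/s) while Km is unchanged — pure noncompetitive inhibition.

noncompetitive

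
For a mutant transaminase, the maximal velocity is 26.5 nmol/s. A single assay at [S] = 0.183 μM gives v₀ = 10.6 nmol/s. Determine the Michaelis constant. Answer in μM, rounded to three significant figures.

From v = Vmax[S]/(Km+[S]), Km = [S](Vmax − v)/v.
Km = 0.183 × (26.5 − 10.6) / 10.6 = 2.910/10.6 = 0.274 μM.

0.274 μM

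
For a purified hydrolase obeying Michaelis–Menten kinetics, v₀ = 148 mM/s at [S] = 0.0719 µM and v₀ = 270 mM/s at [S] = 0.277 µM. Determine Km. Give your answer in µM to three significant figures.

From v = Vmax[S]/(Km+[S]), each point gives Vmax = v(Km+[S])/[S].
Equating: 148(Km+0.0719)/0.0719 = 270(Km+0.277)/0.277.
2058·Km + 148 = 974.7·Km + 270, so (2058 − 974.7)·Km = 270 − 148.
Km = 122.0/1084 = 0.113 µM; then Vmax = 148(0.113+0.0719)/0.0719 = 380 mM/s.

0.113 µM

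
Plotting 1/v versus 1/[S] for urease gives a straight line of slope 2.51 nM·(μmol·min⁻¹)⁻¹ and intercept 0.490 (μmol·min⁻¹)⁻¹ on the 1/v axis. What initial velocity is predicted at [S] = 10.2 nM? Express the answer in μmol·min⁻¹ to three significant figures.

1.36 μmol·min⁻¹

The y-intercept is 1/Vmax, so Vmax = 1/0.490 = 2.04 μmol·min⁻¹.
The slope is Km/Vmax, so Km = 2.51 × 2.04 = 5.12 nM.
Then v = 2.04 × 10.2/(5.12 + 10.2) = 1.36 μmol·min⁻¹.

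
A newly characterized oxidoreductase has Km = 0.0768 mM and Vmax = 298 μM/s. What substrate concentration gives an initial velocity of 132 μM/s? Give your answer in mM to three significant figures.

0.0611 mM

The required fractional saturation is v/Vmax = 132/298 = 0.4430.
Then [S]/(Km+[S]) = 0.4430 ⇒ [S] = 0.0768 × 0.4430/(1 − 0.4430) = 0.0611 mM.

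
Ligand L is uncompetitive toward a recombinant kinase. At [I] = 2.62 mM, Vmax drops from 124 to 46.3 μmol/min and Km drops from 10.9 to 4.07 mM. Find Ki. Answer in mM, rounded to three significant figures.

1.56 mM

Uncompetitive: Vmax,app = Vmax/α (and Km,app = Km/α) with α = 1 + [I]/Ki.
α = Vmax/Vmax,app = 124/46.3 = 2.678.
Ki = [I]/(α − 1) = 2.62/1.678 = 1.56 mM.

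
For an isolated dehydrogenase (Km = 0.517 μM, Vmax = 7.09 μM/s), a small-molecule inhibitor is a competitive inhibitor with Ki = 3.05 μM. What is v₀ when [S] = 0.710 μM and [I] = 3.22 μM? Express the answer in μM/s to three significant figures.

α = 1 + [I]/Ki = 1 + 3.22/3.05 = 2.056.
For a competitive inhibitor, Vmax is unchanged and the apparent Km becomes α·Km: Km,app = 1.06 μM, Vmax,app = 7.09 μM/s.
v = Vmax,app·[S]/(Km,app + [S]) = 7.09 × 0.710/(1.06 + 0.710) = 2.84 μM/s.

2.84 μM/s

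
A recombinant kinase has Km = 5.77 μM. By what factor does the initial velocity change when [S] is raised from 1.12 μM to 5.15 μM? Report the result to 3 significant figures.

The fractional saturations are [S]/(Km+[S]) = 1.12/6.890 = 0.1626 and 5.15/10.92 = 0.4716.
v₂/v₁ is just their ratio: 0.4716/0.1626 = 2.90.

2.90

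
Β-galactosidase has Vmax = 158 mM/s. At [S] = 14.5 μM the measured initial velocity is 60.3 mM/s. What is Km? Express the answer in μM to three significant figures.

23.5 μM

From v = Vmax[S]/(Km+[S]), Km = [S](Vmax − v)/v.
Km = 14.5 × (158 − 60.3) / 60.3 = 1417/60.3 = 23.5 μM.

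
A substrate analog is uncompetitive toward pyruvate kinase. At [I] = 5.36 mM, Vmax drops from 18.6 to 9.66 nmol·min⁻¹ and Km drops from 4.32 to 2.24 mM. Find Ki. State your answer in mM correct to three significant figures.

5.79 mM

Uncompetitive: Vmax,app = Vmax/α (and Km,app = Km/α) with α = 1 + [I]/Ki.
α = Vmax/Vmax,app = 18.6/9.66 = 1.925.
Ki = [I]/(α − 1) = 5.36/0.9255 = 5.79 mM.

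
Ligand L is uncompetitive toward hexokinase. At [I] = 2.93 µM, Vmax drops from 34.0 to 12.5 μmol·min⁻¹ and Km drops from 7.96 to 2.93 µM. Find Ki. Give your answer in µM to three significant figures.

Uncompetitive: Vmax,app = Vmax/α (and Km,app = Km/α) with α = 1 + [I]/Ki.
α = Vmax/Vmax,app = 34.0/12.5 = 2.720.
Ki = [I]/(α − 1) = 2.93/1.720 = 1.70 µM.

1.70 µM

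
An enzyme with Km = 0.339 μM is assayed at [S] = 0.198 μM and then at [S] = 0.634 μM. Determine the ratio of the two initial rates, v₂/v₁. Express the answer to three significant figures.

1.77

The fractional saturations are [S]/(Km+[S]) = 0.198/0.5370 = 0.3687 and 0.634/0.9730 = 0.6516.
v₂/v₁ is just their ratio: 0.6516/0.3687 = 1.77.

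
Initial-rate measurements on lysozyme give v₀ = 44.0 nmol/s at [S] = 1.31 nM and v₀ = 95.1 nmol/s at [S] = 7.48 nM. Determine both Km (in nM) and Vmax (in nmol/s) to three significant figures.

Km = 2.45 nM; Vmax = 126 nmol/s

From v = Vmax[S]/(Km+[S]), each point gives Vmax = v(Km+[S])/[S].
Equating: 44.0(Km+1.31)/1.31 = 95.1(Km+7.48)/7.48.
33.59·Km + 44.0 = 12.71·Km + 95.1, so (33.59 − 12.71)·Km = 95.1 − 44.0.
Km = 51.10/20.87 = 2.45 nM; then Vmax = 44.0(2.45+1.31)/1.31 = 126 nmol/s.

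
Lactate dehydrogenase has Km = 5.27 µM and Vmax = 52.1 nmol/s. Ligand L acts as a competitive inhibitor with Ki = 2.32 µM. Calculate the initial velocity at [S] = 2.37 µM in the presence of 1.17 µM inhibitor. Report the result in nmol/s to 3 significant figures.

12.0 nmol/s

α = 1 + [I]/Ki = 1 + 1.17/2.32 = 1.504.
For a competitive inhibitor, Vmax is unchanged and the apparent Km becomes α·Km: Km,app = 7.93 µM, Vmax,app = 52.1 nmol/s.
v = Vmax,app·[S]/(Km,app + [S]) = 52.1 × 2.37/(7.93 + 2.37) = 12.0 nmol/s.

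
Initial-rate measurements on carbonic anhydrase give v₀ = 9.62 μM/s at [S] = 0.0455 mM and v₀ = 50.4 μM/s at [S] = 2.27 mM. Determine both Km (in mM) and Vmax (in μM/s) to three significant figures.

In reciprocal form, 1/v = (Km/Vmax)·(1/[S]) + 1/Vmax. The two points give (1/[S], 1/v) = (21.98, 0.1040) and (0.4405, 0.01984).
Slope = (0.1040 − 0.01984)/(21.98 − 0.4405) = 0.003905; intercept = 0.1040 − 0.003905×21.98 = 0.01812.
Vmax = 1/intercept = 55.2 μM/s; Km = slope × Vmax = 0.003905 × 55.2 = 0.216 mM.

Km = 0.216 mM; Vmax = 55.2 μM/s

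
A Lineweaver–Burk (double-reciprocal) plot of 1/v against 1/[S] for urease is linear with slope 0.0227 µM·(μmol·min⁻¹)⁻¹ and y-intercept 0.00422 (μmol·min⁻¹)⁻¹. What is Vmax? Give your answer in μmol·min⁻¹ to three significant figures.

The y-intercept of a Lineweaver–Burk plot equals 1/Vmax, so Vmax = 1/0.00422 = 237 μmol·min⁻¹.

237 μmol·min⁻¹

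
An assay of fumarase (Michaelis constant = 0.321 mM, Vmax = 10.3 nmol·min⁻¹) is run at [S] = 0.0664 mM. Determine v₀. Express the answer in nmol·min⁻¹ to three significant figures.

v = Vmax·[S]/(Km + [S]) = 10.3 × 0.0664 / (0.321 + 0.0664)
  = 0.6839 / 0.3874 = 1.77 nmol·min⁻¹.

1.77 nmol·min⁻¹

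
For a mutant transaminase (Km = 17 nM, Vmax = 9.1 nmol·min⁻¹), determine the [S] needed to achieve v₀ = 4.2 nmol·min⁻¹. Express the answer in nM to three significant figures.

Rearranging v = Vmax[S]/(Km+[S]) gives [S] = Km·v/(Vmax − v).
[S] = 17 × 4.2 / (9.1 − 4.2) = 71.40/4.900 = 14.6 nM.

14.6 nM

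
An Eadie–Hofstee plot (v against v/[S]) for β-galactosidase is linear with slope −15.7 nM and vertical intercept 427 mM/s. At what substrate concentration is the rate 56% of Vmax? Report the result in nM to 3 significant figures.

The Eadie–Hofstee slope gives Km = 15.7 nM (slope = −Km).
v/Vmax = [S]/(Km+[S]) = 0.56 ⇒ [S] = Km·0.56/(1−0.56) = 15.7 × 1.273 = 20.0 nM.

20.0 nM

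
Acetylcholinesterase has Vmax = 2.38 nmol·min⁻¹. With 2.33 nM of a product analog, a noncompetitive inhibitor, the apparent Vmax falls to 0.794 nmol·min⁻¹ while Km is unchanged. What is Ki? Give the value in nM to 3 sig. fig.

1.17 nM

Noncompetitive: Vmax,app = Vmax/α with α = 1 + [I]/Ki.
α = Vmax/Vmax,app = 2.38/0.794 = 2.997.
Since α = 1 + [I]/Ki, [I]/Ki = 2.997 − 1 = 1.997 and Ki = 2.33/1.997 = 1.17 nM.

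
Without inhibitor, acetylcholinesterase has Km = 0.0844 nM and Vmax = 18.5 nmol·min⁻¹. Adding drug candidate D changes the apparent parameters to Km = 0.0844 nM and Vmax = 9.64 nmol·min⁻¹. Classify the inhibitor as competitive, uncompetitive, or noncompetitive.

noncompetitive

Vmax decreases (18.5 → 9.64 nmol·min⁻¹) while Km is unchanged — pure noncompetitive inhibition.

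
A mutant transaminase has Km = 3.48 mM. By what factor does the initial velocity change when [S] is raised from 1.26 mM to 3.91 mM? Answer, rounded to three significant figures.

1.99

Since Vmax cancels, v₂/v₁ = [S]₂(Km+[S]₁) / [S]₁(Km+[S]₂).
= 3.91×(3.48+1.26) / (1.26×(3.48+3.91)) = 18.53/9.311 = 1.99.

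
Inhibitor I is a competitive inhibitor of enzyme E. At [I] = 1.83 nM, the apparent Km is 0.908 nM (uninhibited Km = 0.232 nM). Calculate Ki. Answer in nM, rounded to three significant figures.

Competitive: Km,app = α·Km with α = 1 + [I]/Ki.
α = Km,app/Km = 0.908/0.232 = 3.914.
Since α = 1 + [I]/Ki, [I]/Ki = 3.914 − 1 = 2.914 and Ki = 1.83/2.914 = 0.628 nM.

0.628 nM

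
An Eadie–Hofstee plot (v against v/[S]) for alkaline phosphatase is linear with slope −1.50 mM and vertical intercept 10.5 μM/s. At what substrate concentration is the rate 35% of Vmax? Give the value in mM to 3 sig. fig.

0.808 mM

The Eadie–Hofstee slope gives Km = 1.50 mM (slope = −Km).
v/Vmax = [S]/(Km+[S]) = 0.35 ⇒ [S] = Km·0.35/(1−0.35) = 1.50 × 0.5385 = 0.808 mM.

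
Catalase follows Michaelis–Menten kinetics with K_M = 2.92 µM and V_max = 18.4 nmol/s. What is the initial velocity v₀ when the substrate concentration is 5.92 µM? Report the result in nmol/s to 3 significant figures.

[S]/(Km+[S]) = 5.92/8.840 = 0.6697, the fractional saturation.
v = 0.6697 × Vmax = 0.6697 × 18.4 = 12.3 nmol/s.

12.3 nmol/s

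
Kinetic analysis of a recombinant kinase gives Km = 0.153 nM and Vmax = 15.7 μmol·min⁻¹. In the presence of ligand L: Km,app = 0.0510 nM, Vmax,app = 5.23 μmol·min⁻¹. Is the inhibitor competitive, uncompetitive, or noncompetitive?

Both Km and Vmax decrease by the same factor (~3.00-fold) — characteristic of uncompetitive inhibition.

uncompetitive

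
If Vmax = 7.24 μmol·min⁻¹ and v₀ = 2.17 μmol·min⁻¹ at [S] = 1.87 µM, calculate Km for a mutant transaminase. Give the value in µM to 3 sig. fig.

4.37 µM

v/Vmax = 2.17/7.24 = 0.2997 = [S]/(Km+[S]).
So Km + [S] = [S]/0.2997 = 6.239 µM, giving Km = 6.239 − 1.87 = 4.37 µM.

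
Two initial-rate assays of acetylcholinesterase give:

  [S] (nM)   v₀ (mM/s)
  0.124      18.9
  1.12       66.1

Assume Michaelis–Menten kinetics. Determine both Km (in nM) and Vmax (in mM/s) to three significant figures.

In reciprocal form, 1/v = (Km/Vmax)·(1/[S]) + 1/Vmax. The two points give (1/[S], 1/v) = (8.065, 0.05291) and (0.8929, 0.01513).
Slope = (0.05291 − 0.01513)/(8.065 − 0.8929) = 0.005268; intercept = 0.05291 − 0.005268×8.065 = 0.01042.
Vmax = 1/intercept = 95.9 mM/s; Km = slope × Vmax = 0.005268 × 95.9 = 0.505 nM.

Km = 0.505 nM; Vmax = 95.9 mM/s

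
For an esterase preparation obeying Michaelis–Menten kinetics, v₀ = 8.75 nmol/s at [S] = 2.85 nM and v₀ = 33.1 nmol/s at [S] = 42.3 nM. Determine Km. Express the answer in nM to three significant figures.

In reciprocal form, 1/v = (Km/Vmax)·(1/[S]) + 1/Vmax. The two points give (1/[S], 1/v) = (0.3509, 0.1143) and (0.02364, 0.03021).
Slope = (0.1143 − 0.03021)/(0.3509 − 0.02364) = 0.2569; intercept = 0.1143 − 0.2569×0.3509 = 0.02414.
Vmax = 1/intercept = 41.4 nmol/s; Km = slope × Vmax = 0.2569 × 41.4 = 10.6 nM.

10.6 nM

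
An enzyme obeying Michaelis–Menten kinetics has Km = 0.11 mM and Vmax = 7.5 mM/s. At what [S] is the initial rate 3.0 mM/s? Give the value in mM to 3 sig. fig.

The required fractional saturation is v/Vmax = 3.0/7.5 = 0.4000.
Then [S]/(Km+[S]) = 0.4000 ⇒ [S] = 0.11 × 0.4000/(1 − 0.4000) = 0.0733 mM.

0.0733 mM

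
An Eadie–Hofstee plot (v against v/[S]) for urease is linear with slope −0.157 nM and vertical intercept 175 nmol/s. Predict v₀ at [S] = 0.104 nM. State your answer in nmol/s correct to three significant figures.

69.7 nmol/s

In the Eadie–Hofstee form v = Vmax − Km·(v/[S]), the slope is −Km and the intercept is Vmax, so Km = 0.157 nM and Vmax = 175 nmol/s.
v = 175 × 0.104/(0.157 + 0.104) = 69.7 nmol/s.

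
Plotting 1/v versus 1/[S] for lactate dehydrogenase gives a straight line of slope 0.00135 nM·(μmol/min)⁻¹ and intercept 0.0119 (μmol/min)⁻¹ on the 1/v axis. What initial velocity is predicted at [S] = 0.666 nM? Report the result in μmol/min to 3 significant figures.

71.8 μmol/min

The y-intercept is 1/Vmax, so Vmax = 1/0.0119 = 84.0 μmol/min.
The slope is Km/Vmax, so Km = 0.00135 × 84.0 = 0.113 nM.
Then v = 84.0 × 0.666/(0.113 + 0.666) = 71.8 μmol/min.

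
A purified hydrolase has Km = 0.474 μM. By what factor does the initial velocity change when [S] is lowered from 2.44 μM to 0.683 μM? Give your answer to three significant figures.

0.705

The fractional saturations are [S]/(Km+[S]) = 2.44/2.914 = 0.8373 and 0.683/1.157 = 0.5903.
v₂/v₁ is just their ratio: 0.5903/0.8373 = 0.705.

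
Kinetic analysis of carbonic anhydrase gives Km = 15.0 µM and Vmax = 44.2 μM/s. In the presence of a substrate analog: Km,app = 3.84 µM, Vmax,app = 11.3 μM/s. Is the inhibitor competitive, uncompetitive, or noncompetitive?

uncompetitive

Both Km and Vmax decrease by the same factor (~3.91-fold) — characteristic of uncompetitive inhibition.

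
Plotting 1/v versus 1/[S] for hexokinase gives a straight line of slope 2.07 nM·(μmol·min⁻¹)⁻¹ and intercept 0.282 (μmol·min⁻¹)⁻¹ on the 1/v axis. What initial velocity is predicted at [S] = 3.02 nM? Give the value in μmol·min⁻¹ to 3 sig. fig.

The y-intercept is 1/Vmax, so Vmax = 1/0.282 = 3.55 μmol·min⁻¹.
The slope is Km/Vmax, so Km = 2.07 × 3.55 = 7.34 nM.
Then v = 3.55 × 3.02/(7.34 + 3.02) = 1.03 μmol·min⁻¹.

1.03 μmol·min⁻¹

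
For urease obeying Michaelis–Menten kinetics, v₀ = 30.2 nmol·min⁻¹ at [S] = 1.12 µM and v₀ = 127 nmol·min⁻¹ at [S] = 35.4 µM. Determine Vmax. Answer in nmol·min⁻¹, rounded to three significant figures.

142 nmol·min⁻¹

From v = Vmax[S]/(Km+[S]), each point gives Vmax = v(Km+[S])/[S].
Equating: 30.2(Km+1.12)/1.12 = 127(Km+35.4)/35.4.
26.96·Km + 30.2 = 3.588·Km + 127, so (26.96 − 3.588)·Km = 127 − 30.2.
Km = 96.80/23.38 = 4.14 µM; then Vmax = 30.2(4.14+1.12)/1.12 = 142 nmol·min⁻¹.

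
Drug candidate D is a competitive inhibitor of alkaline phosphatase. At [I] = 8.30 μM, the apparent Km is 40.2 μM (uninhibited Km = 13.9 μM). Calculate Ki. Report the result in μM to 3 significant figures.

Competitive: Km,app = α·Km with α = 1 + [I]/Ki.
α = Km,app/Km = 40.2/13.9 = 2.892.
Since α = 1 + [I]/Ki, [I]/Ki = 2.892 − 1 = 1.892 and Ki = 8.30/1.892 = 4.39 μM.

4.39 μM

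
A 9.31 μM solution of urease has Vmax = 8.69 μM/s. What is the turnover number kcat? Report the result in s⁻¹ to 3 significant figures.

kcat = Vmax/[E]total = 8.69 μM/s / 9.31 μM = 0.933 s⁻¹.

0.933 s⁻¹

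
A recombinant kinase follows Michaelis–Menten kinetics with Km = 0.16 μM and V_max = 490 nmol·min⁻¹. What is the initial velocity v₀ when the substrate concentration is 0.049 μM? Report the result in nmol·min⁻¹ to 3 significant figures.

[S]/(Km+[S]) = 0.049/0.2090 = 0.2344, the fractional saturation.
v = 0.2344 × Vmax = 0.2344 × 490 = 115 nmol·min⁻¹.

115 nmol·min⁻¹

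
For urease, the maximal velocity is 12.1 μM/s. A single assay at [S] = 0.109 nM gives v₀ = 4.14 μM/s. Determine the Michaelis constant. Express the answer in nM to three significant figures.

0.210 nM

From v = Vmax[S]/(Km+[S]), Km = [S](Vmax − v)/v.
Km = 0.109 × (12.1 − 4.14) / 4.14 = 0.8676/4.14 = 0.210 nM.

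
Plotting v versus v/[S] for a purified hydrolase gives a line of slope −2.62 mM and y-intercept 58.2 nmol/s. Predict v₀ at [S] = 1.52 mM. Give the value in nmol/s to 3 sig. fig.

21.4 nmol/s

In the Eadie–Hofstee form v = Vmax − Km·(v/[S]), the slope is −Km and the intercept is Vmax, so Km = 2.62 mM and Vmax = 58.2 nmol/s.
v = 58.2 × 1.52/(2.62 + 1.52) = 21.4 nmol/s.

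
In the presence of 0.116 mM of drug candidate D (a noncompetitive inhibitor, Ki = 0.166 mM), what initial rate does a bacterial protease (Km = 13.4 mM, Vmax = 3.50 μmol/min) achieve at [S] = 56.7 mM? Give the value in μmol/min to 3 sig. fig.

1.67 μmol/min

α = 1 + [I]/Ki = 1 + 0.116/0.166 = 1.699.
For a noncompetitive inhibitor, Vmax is reduced to Vmax/α while Km is unchanged: Km,app = 13.4 mM, Vmax,app = 2.06 μmol/min.
v = Vmax,app·[S]/(Km,app + [S]) = 2.06 × 56.7/(13.4 + 56.7) = 1.67 μmol/min.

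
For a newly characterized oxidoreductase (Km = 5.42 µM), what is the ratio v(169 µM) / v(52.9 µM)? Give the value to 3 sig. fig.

1.07

The fractional saturations are [S]/(Km+[S]) = 52.9/58.32 = 0.9071 and 169/174.4 = 0.9689.
v₂/v₁ is just their ratio: 0.9689/0.9071 = 1.07.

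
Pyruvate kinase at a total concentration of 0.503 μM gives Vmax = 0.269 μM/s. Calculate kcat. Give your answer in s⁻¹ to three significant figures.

0.535 s⁻¹

kcat = Vmax/[E]total = 0.269 μM/s / 0.503 μM = 0.535 s⁻¹.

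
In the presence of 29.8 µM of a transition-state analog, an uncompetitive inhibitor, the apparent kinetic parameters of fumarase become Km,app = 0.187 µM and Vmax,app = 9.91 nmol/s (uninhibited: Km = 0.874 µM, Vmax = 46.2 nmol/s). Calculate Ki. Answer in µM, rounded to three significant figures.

8.14 µM

Uncompetitive: Vmax,app = Vmax/α (and Km,app = Km/α) with α = 1 + [I]/Ki.
α = Vmax/Vmax,app = 46.2/9.91 = 4.662.
Since α = 1 + [I]/Ki, [I]/Ki = 4.662 − 1 = 3.662 and Ki = 29.8/3.662 = 8.14 µM.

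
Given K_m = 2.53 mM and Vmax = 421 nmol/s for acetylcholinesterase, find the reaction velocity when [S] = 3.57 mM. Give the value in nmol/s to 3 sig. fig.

[S]/(Km+[S]) = 3.57/6.100 = 0.5852, the fractional saturation.
v = 0.5852 × Vmax = 0.5852 × 421 = 246 nmol/s.

246 nmol/s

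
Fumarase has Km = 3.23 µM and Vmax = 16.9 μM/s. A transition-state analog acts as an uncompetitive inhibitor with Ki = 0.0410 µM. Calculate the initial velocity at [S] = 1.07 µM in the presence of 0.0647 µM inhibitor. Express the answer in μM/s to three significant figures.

With α = 1 + [I]/Ki = 1 + 0.0647/0.0410 = 2.578, the uncompetitive rate law is v = (Vmax/α)·[S] / (Km/α + [S]).
v = (16.9/2.578)×1.07 / (3.23/2.578 + 1.07) = 7.014/2.323 = 3.02 μM/s.

3.02 μM/s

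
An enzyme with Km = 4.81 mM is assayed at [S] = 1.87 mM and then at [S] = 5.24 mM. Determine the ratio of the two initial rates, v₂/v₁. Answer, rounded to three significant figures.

Since Vmax cancels, v₂/v₁ = [S]₂(Km+[S]₁) / [S]₁(Km+[S]₂).
= 5.24×(4.81+1.87) / (1.87×(4.81+5.24)) = 35.00/18.79 = 1.86.

1.86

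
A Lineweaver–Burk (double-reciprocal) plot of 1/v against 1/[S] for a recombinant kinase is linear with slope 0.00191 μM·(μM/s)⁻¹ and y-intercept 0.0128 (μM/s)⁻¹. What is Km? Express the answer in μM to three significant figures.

0.149 μM

y-intercept = 1/Vmax ⇒ Vmax = 78.1 μM/s; slope = Km/Vmax ⇒ Km = slope × Vmax.
Km = 0.00191 × 78.1 = 0.149 μM.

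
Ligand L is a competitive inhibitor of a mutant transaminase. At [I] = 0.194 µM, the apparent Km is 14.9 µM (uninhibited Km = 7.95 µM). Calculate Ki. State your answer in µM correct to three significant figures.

0.222 µM

Competitive: Km,app = α·Km with α = 1 + [I]/Ki.
α = Km,app/Km = 14.9/7.95 = 1.874.
Since α = 1 + [I]/Ki, [I]/Ki = 1.874 − 1 = 0.8742 and Ki = 0.194/0.8742 = 0.222 µM.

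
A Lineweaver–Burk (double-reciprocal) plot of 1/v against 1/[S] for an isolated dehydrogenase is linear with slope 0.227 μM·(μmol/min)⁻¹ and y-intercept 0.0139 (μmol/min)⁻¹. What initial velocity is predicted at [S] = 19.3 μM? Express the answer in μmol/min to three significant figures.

The y-intercept is 1/Vmax, so Vmax = 1/0.0139 = 71.9 μmol/min.
The slope is Km/Vmax, so Km = 0.227 × 71.9 = 16.3 μM.
Then v = 71.9 × 19.3/(16.3 + 19.3) = 39.0 μmol/min.

39.0 μmol/min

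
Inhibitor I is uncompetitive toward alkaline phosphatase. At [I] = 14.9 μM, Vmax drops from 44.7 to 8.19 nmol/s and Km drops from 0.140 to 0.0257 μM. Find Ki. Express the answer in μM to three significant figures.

3.34 μM

Uncompetitive: Vmax,app = Vmax/α (and Km,app = Km/α) with α = 1 + [I]/Ki.
α = Vmax/Vmax,app = 44.7/8.19 = 5.458.
Ki = [I]/(α − 1) = 14.9/4.458 = 3.34 μM.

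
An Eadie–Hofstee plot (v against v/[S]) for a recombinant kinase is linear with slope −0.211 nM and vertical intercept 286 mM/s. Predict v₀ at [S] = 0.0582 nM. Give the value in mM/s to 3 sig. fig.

61.8 mM/s

In the Eadie–Hofstee form v = Vmax − Km·(v/[S]), the slope is −Km and the intercept is Vmax, so Km = 0.211 nM and Vmax = 286 mM/s.
v = 286 × 0.0582/(0.211 + 0.0582) = 61.8 mM/s.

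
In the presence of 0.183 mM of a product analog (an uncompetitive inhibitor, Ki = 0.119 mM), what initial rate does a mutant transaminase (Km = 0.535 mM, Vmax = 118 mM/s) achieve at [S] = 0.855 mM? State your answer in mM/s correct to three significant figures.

α = 1 + [I]/Ki = 1 + 0.183/0.119 = 2.538.
For an uncompetitive inhibitor, both parameters are divided by α, giving Vmax/α and Km/α: Km,app = 0.211 mM, Vmax,app = 46.5 mM/s.
v = Vmax,app·[S]/(Km,app + [S]) = 46.5 × 0.855/(0.211 + 0.855) = 37.3 mM/s.

37.3 mM/s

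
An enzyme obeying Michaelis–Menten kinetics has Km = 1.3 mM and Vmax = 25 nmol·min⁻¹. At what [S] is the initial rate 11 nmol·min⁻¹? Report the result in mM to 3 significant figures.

1.02 mM

The required fractional saturation is v/Vmax = 11/25 = 0.4400.
Then [S]/(Km+[S]) = 0.4400 ⇒ [S] = 1.3 × 0.4400/(1 − 0.4400) = 1.02 mM.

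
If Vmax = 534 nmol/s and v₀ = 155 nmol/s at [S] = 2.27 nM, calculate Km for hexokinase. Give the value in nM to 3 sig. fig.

5.55 nM

From v = Vmax[S]/(Km+[S]), Km = [S](Vmax − v)/v.
Km = 2.27 × (534 − 155) / 155 = 860.3/155 = 5.55 nM.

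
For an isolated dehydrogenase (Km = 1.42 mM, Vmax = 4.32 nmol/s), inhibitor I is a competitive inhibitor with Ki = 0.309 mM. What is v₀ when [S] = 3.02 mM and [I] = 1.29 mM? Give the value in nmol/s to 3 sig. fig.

1.26 nmol/s

α = 1 + [I]/Ki = 1 + 1.29/0.309 = 5.175.
For a competitive inhibitor, Vmax is unchanged and the apparent Km becomes α·Km: Km,app = 7.35 mM, Vmax,app = 4.32 nmol/s.
v = Vmax,app·[S]/(Km,app + [S]) = 4.32 × 3.02/(7.35 + 3.02) = 1.26 nmol/s.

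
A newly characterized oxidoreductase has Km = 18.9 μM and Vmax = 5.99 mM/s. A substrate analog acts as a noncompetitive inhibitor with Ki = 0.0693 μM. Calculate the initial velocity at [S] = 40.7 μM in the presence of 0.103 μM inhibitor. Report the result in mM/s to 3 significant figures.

1.65 mM/s

α = 1 + [I]/Ki = 1 + 0.103/0.0693 = 2.486.
For a noncompetitive inhibitor, Vmax is reduced to Vmax/α while Km is unchanged: Km,app = 18.9 μM, Vmax,app = 2.41 mM/s.
v = Vmax,app·[S]/(Km,app + [S]) = 2.41 × 40.7/(18.9 + 40.7) = 1.65 mM/s.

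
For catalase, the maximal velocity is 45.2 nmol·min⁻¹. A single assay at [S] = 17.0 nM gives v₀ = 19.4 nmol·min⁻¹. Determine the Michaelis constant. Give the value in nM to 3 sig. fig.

22.6 nM

v/Vmax = 19.4/45.2 = 0.4292 = [S]/(Km+[S]).
So Km + [S] = [S]/0.4292 = 39.61 nM, giving Km = 39.61 − 17.0 = 22.6 nM.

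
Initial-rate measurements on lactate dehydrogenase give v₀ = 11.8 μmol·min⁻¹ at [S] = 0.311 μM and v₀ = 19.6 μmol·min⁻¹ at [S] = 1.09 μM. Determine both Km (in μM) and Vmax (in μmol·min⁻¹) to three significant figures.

In reciprocal form, 1/v = (Km/Vmax)·(1/[S]) + 1/Vmax. The two points give (1/[S], 1/v) = (3.215, 0.08475) and (0.9174, 0.05102).
Slope = (0.08475 − 0.05102)/(3.215 − 0.9174) = 0.01468; intercept = 0.08475 − 0.01468×3.215 = 0.03756.
Vmax = 1/intercept = 26.6 μmol·min⁻¹; Km = slope × Vmax = 0.01468 × 26.6 = 0.391 μM.

Km = 0.391 μM; Vmax = 26.6 μmol·min⁻¹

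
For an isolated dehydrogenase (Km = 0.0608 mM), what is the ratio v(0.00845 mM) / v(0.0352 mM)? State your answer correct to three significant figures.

The fractional saturations are [S]/(Km+[S]) = 0.0352/0.09600 = 0.3667 and 0.00845/0.06925 = 0.1220.
v₂/v₁ is just their ratio: 0.1220/0.3667 = 0.333.

0.333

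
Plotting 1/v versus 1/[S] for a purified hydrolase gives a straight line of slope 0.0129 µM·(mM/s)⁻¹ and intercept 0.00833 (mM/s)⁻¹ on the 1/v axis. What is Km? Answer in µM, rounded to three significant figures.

1.55 µM

y-intercept = 1/Vmax ⇒ Vmax = 120 mM/s; slope = Km/Vmax ⇒ Km = slope × Vmax.
Km = 0.0129 × 120 = 1.55 µM.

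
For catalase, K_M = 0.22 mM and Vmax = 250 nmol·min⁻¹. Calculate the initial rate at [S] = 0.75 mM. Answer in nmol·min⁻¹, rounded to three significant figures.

[S]/(Km+[S]) = 0.75/0.9700 = 0.7732, the fractional saturation.
v = 0.7732 × Vmax = 0.7732 × 250 = 193 nmol·min⁻¹.

193 nmol·min⁻¹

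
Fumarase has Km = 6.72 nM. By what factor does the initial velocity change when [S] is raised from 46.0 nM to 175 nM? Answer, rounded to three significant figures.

The fractional saturations are [S]/(Km+[S]) = 46.0/52.72 = 0.8725 and 175/181.7 = 0.9630.
v₂/v₁ is just their ratio: 0.9630/0.8725 = 1.10.

1.10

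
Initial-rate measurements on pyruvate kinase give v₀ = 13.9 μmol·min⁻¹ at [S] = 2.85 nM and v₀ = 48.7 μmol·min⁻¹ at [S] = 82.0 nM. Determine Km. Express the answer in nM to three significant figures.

8.12 nM

From v = Vmax[S]/(Km+[S]), each point gives Vmax = v(Km+[S])/[S].
Equating: 13.9(Km+2.85)/2.85 = 48.7(Km+82.0)/82.0.
4.877·Km + 13.9 = 0.5939·Km + 48.7, so (4.877 − 0.5939)·Km = 48.7 − 13.9.
Km = 34.80/4.283 = 8.12 nM; then Vmax = 13.9(8.12+2.85)/2.85 = 53.5 μmol·min⁻¹.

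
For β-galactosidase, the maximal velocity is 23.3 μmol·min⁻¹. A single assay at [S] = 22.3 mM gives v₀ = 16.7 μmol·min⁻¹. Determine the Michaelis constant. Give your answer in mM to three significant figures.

From v = Vmax[S]/(Km+[S]), Km = [S](Vmax − v)/v.
Km = 22.3 × (23.3 − 16.7) / 16.7 = 147.2/16.7 = 8.81 mM.

8.81 mM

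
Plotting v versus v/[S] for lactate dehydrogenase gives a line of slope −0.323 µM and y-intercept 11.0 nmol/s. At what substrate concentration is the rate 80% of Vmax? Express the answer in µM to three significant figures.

1.29 µM

The Eadie–Hofstee slope gives Km = 0.323 µM (slope = −Km).
v/Vmax = [S]/(Km+[S]) = 0.8 ⇒ [S] = Km·0.8/(1−0.8) = 0.323 × 4.000 = 1.29 µM.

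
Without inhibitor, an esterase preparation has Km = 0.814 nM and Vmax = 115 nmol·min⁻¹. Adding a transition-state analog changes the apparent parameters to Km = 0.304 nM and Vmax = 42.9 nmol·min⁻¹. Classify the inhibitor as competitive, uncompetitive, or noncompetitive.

uncompetitive

Both Km and Vmax decrease by the same factor (~2.68-fold) — characteristic of uncompetitive inhibition.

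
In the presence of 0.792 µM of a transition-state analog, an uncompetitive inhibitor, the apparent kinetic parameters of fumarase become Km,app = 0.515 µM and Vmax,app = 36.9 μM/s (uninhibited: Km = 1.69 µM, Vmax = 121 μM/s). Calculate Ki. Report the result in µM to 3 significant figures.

Uncompetitive: Vmax,app = Vmax/α (and Km,app = Km/α) with α = 1 + [I]/Ki.
α = Vmax/Vmax,app = 121/36.9 = 3.279.
Since α = 1 + [I]/Ki, [I]/Ki = 3.279 − 1 = 2.279 and Ki = 0.792/2.279 = 0.348 µM.

0.348 µM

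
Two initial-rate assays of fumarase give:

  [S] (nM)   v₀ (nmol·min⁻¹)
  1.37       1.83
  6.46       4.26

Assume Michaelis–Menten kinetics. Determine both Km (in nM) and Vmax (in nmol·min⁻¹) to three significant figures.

In reciprocal form, 1/v = (Km/Vmax)·(1/[S]) + 1/Vmax. The two points give (1/[S], 1/v) = (0.7299, 0.5464) and (0.1548, 0.2347).
Slope = (0.5464 − 0.2347)/(0.7299 − 0.1548) = 0.5420; intercept = 0.5464 − 0.5420×0.7299 = 0.1508.
Vmax = 1/intercept = 6.63 nmol·min⁻¹; Km = slope × Vmax = 0.5420 × 6.63 = 3.59 nM.

Km = 3.59 nM; Vmax = 6.63 nmol·min⁻¹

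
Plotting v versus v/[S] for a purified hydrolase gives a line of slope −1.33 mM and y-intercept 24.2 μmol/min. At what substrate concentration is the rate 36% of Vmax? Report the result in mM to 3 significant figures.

The Eadie–Hofstee slope gives Km = 1.33 mM (slope = −Km).
v/Vmax = [S]/(Km+[S]) = 0.36 ⇒ [S] = Km·0.36/(1−0.36) = 1.33 × 0.5625 = 0.748 mM.

0.748 mM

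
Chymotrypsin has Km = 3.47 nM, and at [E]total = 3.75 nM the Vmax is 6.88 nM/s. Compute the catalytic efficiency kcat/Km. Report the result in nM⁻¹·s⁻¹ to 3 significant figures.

0.529 nM⁻¹·s⁻¹

kcat = Vmax/[E]total = 6.88/3.75 = 1.83 s⁻¹.
kcat/Km = 1.83/3.47 = 0.529 nM⁻¹·s⁻¹.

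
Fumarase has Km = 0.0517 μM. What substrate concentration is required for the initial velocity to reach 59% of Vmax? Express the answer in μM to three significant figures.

0.0744 μM

v/Vmax = [S]/(Km+[S]) = 0.59, so [S] = Km·0.59/(1 − 0.59) = 0.0517 × 1.439.
[S] = 0.0744 μM.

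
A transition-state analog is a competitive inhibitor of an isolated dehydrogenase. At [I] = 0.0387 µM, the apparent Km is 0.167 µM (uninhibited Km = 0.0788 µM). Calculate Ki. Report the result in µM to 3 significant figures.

Competitive: Km,app = α·Km with α = 1 + [I]/Ki.
α = Km,app/Km = 0.167/0.0788 = 2.119.
Since α = 1 + [I]/Ki, [I]/Ki = 2.119 − 1 = 1.119 and Ki = 0.0387/1.119 = 0.0346 µM.

0.0346 µM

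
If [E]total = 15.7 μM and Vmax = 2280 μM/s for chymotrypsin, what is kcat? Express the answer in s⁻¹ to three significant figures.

kcat = Vmax/[E]total = 2280 μM/s / 15.7 μM = 145 s⁻¹.

145 s⁻¹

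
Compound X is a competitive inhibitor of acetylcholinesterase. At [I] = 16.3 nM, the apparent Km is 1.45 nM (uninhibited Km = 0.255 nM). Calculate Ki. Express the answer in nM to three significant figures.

Competitive: Km,app = α·Km with α = 1 + [I]/Ki.
α = Km,app/Km = 1.45/0.255 = 5.686.
Ki = [I]/(α − 1) = 16.3/4.686 = 3.48 nM.

3.48 nM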